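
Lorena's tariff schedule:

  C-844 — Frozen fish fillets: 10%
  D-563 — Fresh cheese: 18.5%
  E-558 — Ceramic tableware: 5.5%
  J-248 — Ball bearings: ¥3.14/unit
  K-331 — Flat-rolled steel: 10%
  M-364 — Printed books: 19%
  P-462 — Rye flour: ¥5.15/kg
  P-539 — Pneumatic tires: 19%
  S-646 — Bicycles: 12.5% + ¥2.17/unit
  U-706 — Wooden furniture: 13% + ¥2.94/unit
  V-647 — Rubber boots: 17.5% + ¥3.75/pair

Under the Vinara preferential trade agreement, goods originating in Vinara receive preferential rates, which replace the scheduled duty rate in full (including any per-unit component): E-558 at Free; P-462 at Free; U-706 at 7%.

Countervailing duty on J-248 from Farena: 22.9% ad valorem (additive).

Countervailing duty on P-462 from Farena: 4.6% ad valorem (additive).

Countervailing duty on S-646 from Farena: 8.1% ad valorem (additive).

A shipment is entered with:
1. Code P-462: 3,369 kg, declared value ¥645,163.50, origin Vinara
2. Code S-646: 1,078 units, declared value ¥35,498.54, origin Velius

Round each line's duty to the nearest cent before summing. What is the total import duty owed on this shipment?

Line 1 (P-462, Vinara, 3,369 kg, ¥645,163.50):
Base rate for P-462 is ¥5.15/kg.
Origin Vinara qualifies under the Lorena–Vinara agreement and P-462 is covered: preferential rate Free applies instead.
The additional-duty order on P-462 targets Farena, not Vinara; it does not apply.
Duty = ¥645,163.50 × 0% = ¥0.00.
Line 2 (S-646, Velius, 1,078 units, ¥35,498.54):
Base rate for S-646 is 12.5% + ¥2.17/unit.
The additional-duty order on S-646 targets Farena, not Velius; it does not apply.
Duty = ¥35,498.54 × 12.5% + 1,078 × ¥2.17 = ¥6,776.58.
Total = ¥0.00 + ¥6,776.58 = ¥6,776.58.

¥6,776.58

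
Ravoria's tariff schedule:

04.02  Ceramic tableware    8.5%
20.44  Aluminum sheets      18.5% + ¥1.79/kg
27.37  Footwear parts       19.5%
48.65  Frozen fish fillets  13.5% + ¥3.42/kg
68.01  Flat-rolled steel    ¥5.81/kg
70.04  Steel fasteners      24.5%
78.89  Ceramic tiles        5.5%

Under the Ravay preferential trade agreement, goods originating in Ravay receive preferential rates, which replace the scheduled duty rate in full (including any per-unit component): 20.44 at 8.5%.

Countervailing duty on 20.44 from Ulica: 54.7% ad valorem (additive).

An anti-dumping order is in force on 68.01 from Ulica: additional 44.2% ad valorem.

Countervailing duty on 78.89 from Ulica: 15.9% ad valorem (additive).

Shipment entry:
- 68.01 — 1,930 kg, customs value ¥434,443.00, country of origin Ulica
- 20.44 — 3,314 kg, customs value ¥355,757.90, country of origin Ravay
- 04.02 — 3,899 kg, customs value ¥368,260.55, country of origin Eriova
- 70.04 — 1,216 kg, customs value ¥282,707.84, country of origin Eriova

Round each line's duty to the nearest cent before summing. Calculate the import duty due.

Line 1 (68.01, Ulica, 1,930 kg, ¥434,443.00):
Base rate for 68.01 is ¥5.81/kg.
Additional duty on 68.01 from Ulica: +44.2% ad valorem. Applied ad valorem rate = 44.2%.
Duty = ¥434,443.00 × 44.2% + 1,930 × ¥5.81 = ¥203,237.11.
Line 2 (20.44, Ravay, 3,314 kg, ¥355,757.90):
Base rate for 20.44 is 18.5% + ¥1.79/kg.
Origin Ravay qualifies under the Ravoria–Ravay agreement and 20.44 is covered: preferential rate 8.5% applies instead.
The additional-duty order on 20.44 targets Ulica, not Ravay; it does not apply.
Duty = ¥355,757.90 × 8.5% = ¥30,239.42.
Line 3 (04.02, Eriova, 3,899 kg, ¥368,260.55):
Base rate for 04.02 is 8.5%.
Duty = ¥368,260.55 × 8.5% = ¥31,302.15.
Line 4 (70.04, Eriova, 1,216 kg, ¥282,707.84):
Base rate for 70.04 is 24.5%.
Duty = ¥282,707.84 × 24.5% = ¥69,263.42.
Total = ¥203,237.11 + ¥30,239.42 + ¥31,302.15 + ¥69,263.42 = ¥334,042.10.

¥334,042.10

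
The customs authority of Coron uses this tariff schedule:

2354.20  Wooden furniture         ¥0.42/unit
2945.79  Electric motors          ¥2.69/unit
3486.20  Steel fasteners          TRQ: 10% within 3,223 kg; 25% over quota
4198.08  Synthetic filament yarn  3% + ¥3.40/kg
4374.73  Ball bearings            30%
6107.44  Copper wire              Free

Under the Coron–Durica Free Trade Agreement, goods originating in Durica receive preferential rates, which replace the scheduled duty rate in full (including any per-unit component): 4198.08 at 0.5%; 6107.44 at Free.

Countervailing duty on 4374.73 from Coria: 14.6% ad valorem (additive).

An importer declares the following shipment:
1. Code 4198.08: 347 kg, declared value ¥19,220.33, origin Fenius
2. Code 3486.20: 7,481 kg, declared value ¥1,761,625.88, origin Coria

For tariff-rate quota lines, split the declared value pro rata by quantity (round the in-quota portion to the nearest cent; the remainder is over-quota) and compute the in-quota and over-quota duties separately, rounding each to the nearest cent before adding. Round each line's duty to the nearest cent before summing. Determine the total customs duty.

¥328,320.07

Line 1 (4198.08, Fenius, 347 kg, ¥19,220.33):
Base rate for 4198.08 is 3% + ¥3.40/kg.
4198.08 has an FTA preferential rate, but origin Fenius is not Durica; base rate stands.
Duty = ¥19,220.33 × 3% + 347 × ¥3.40 = ¥1,756.41.
Line 2 (3486.20, Coria, 7,481 kg, ¥1,761,625.88):
Code 3486.20 is under a tariff-rate quota (threshold 3,223 kg). In-quota: 3,223 kg at 10%; over-quota: 4,258 kg at 25%.
Pro-rata value split: in-quota = ¥1,761,625.88 × 3,223/7,481 = ¥758,952.04; over-quota = ¥1,761,625.88 − ¥758,952.04 = ¥1,002,673.84.
In-quota duty = ¥758,952.04 × 10% = ¥75,895.20. Over-quota duty = ¥1,002,673.84 × 25% = ¥250,668.46.
Line duty = ¥75,895.20 + ¥250,668.46 = ¥326,563.66.
Total = ¥1,756.41 + ¥326,563.66 = ¥328,320.07.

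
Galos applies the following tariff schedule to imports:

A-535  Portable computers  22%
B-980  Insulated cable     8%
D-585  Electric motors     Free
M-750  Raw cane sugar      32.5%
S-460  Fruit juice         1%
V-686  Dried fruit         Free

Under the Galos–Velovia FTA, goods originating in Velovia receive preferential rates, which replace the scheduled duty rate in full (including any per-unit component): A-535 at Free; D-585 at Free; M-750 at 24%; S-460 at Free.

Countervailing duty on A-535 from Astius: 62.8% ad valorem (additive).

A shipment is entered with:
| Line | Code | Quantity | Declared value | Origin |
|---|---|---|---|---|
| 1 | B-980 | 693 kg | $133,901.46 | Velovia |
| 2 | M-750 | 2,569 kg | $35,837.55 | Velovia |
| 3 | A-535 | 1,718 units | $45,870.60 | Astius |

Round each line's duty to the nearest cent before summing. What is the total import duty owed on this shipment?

Line 1 (B-980, Velovia, 693 kg, $133,901.46):
Base rate for B-980 is 8%.
Origin Velovia is the FTA partner but B-980 is not on the preference list; base rate stands.
Duty = $133,901.46 × 8% = $10,712.12.
Line 2 (M-750, Velovia, 2,569 kg, $35,837.55):
Base rate for M-750 is 32.5%.
Origin Velovia qualifies under the Galos–Velovia agreement and M-750 is covered: preferential rate 24% applies instead.
Duty = $35,837.55 × 24% = $8,601.01.
Line 3 (A-535, Astius, 1,718 units, $45,870.60):
Base rate for A-535 is 22%.
A-535 has an FTA preferential rate, but origin Astius is not Velovia; base rate stands.
Additional duty on A-535 from Astius: +62.8%. Applied ad valorem rate: 22% + 62.8% = 84.8%.
Duty = $45,870.60 × 84.8% = $38,898.27.
Total = $10,712.12 + $8,601.01 + $38,898.27 = $58,211.40.

$58,211.40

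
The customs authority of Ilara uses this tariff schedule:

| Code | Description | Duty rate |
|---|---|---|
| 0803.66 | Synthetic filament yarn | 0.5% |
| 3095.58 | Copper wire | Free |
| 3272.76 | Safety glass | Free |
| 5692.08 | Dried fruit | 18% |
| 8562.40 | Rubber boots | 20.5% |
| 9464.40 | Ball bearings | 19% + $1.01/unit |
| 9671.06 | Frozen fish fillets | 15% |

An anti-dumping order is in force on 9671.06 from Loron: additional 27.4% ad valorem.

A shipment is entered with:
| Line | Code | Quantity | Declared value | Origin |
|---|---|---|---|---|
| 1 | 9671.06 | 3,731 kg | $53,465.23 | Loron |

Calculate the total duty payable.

$22,669.26

Line 1 (9671.06, Loron, 3,731 kg, $53,465.23):
Base rate for 9671.06 is 15%.
Additional duty on 9671.06 from Loron: +27.4%. Applied ad valorem rate: 15% + 27.4% = 42.4%.
Duty = $53,465.23 × 42.4% = $22,669.26.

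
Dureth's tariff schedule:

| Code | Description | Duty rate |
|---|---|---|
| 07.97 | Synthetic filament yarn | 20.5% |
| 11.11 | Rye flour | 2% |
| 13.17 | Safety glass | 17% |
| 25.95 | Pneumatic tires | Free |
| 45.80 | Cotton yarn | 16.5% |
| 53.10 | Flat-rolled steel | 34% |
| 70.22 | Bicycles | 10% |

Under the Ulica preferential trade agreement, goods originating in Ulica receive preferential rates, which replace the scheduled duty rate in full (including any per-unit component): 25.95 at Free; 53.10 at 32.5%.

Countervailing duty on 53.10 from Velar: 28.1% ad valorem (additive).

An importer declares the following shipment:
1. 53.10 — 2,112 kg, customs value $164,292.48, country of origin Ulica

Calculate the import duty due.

Line 1 (53.10, Ulica, 2,112 kg, $164,292.48):
Base rate for 53.10 is 34%.
Origin Ulica qualifies under the Dureth–Ulica agreement and 53.10 is covered: preferential rate 32.5% applies instead.
The additional-duty order on 53.10 targets Velar, not Ulica; it does not apply.
Duty = $164,292.48 × 32.5% = $53,395.06.

$53,395.06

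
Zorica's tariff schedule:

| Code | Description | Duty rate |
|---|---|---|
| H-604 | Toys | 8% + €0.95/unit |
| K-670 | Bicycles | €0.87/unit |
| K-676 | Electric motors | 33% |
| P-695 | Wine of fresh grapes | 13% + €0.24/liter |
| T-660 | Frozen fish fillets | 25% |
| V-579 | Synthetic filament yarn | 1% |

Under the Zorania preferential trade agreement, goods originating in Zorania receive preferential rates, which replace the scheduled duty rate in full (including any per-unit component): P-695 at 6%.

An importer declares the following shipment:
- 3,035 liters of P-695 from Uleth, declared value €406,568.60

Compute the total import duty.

€53,582.32

Line 1 (P-695, Uleth, 3,035 liters, €406,568.60):
Base rate for P-695 is 13% + €0.24/liter.
P-695 has an FTA preferential rate, but origin Uleth is not Zorania; base rate stands.
Duty = €406,568.60 × 13% + 3,035 × €0.24 = €53,582.32.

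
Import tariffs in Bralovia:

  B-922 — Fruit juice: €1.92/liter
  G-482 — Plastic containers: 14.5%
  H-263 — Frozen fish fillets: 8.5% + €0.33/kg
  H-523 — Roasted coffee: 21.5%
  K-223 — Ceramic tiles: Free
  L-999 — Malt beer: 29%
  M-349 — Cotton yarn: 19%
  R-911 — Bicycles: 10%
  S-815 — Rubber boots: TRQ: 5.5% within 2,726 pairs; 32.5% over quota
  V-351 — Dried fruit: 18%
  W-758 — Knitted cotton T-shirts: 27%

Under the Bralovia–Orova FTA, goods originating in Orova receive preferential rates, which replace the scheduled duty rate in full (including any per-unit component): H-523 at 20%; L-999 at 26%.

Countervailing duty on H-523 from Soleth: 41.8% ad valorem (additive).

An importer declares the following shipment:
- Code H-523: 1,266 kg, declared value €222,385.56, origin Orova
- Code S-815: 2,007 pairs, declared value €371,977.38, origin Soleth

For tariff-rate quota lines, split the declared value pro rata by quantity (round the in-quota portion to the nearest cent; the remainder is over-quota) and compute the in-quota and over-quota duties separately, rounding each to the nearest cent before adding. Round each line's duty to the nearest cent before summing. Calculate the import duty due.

€64,935.87

Line 1 (H-523, Orova, 1,266 kg, €222,385.56):
Base rate for H-523 is 21.5%.
Origin Orova qualifies under the Bralovia–Orova agreement and H-523 is covered: preferential rate 20% applies instead.
The additional-duty order on H-523 targets Soleth, not Orova; it does not apply.
Duty = €222,385.56 × 20% = €44,477.11.
Line 2 (S-815, Soleth, 2,007 pairs, €371,977.38):
Code S-815 is under a tariff-rate quota (threshold 2,726 pairs). Quantity 2,007 pairs is within the quota, so the in-quota rate 5.5% applies to the full value.
Duty = €371,977.38 × 5.5% = €20,458.76.
Total = €44,477.11 + €20,458.76 = €64,935.87.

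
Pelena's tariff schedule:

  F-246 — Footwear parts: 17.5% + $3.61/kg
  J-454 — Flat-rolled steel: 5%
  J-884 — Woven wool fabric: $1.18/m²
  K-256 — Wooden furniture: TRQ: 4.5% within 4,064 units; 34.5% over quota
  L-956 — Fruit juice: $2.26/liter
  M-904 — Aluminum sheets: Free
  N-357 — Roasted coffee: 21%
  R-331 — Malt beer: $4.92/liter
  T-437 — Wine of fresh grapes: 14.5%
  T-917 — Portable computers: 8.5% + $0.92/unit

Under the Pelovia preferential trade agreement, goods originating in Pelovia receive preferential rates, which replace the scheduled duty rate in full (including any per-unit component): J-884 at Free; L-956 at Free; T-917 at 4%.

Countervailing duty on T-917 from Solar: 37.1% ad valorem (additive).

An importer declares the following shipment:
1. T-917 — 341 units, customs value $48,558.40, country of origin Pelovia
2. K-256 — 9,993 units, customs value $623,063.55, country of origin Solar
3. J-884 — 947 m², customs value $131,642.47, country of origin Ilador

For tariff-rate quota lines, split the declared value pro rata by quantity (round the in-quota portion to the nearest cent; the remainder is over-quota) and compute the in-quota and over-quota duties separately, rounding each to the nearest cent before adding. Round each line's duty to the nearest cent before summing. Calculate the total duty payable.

Line 1 (T-917, Pelovia, 341 units, $48,558.40):
Base rate for T-917 is 8.5% + $0.92/unit.
Origin Pelovia qualifies under the Pelena–Pelovia agreement and T-917 is covered: preferential rate 4% applies instead.
The additional-duty order on T-917 targets Solar, not Pelovia; it does not apply.
Duty = $48,558.40 × 4% = $1,942.34.
Line 2 (K-256, Solar, 9,993 units, $623,063.55):
Code K-256 is under a tariff-rate quota (threshold 4,064 units). In-quota: 4,064 units at 4.5%; over-quota: 5,929 units at 34.5%.
Pro-rata value split: in-quota = $623,063.55 × 4,064/9,993 = $253,390.40; over-quota = $623,063.55 − $253,390.40 = $369,673.15.
In-quota duty = $253,390.40 × 4.5% = $11,402.57. Over-quota duty = $369,673.15 × 34.5% = $127,537.24.
Line duty = $11,402.57 + $127,537.24 = $138,939.81.
Line 3 (J-884, Ilador, 947 m², $131,642.47):
Base rate for J-884 is $1.18/m².
J-884 has an FTA preferential rate, but origin Ilador is not Pelovia; base rate stands.
Duty = 947 × $1.18 = $1,117.46.
Total = $1,942.34 + $138,939.81 + $1,117.46 = $141,999.61.

$141,999.61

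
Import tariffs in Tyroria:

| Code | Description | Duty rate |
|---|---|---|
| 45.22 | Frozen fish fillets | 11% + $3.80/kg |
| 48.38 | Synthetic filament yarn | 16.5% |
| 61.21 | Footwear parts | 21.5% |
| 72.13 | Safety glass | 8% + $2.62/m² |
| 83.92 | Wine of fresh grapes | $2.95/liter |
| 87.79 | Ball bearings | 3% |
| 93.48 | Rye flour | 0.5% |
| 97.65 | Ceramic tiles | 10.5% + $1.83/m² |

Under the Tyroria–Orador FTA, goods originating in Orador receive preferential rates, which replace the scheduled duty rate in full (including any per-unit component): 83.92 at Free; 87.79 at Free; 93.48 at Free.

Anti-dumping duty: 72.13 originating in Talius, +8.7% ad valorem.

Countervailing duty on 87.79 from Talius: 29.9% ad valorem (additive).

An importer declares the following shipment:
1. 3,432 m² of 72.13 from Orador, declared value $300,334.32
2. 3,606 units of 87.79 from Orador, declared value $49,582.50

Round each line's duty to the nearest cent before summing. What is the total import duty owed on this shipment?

$33,018.59

Line 1 (72.13, Orador, 3,432 m², $300,334.32):
Base rate for 72.13 is 8% + $2.62/m².
Origin Orador is the FTA partner but 72.13 is not on the preference list; base rate stands.
The additional-duty order on 72.13 targets Talius, not Orador; it does not apply.
Duty = $300,334.32 × 8% + 3,432 × $2.62 = $33,018.59.
Line 2 (87.79, Orador, 3,606 units, $49,582.50):
Base rate for 87.79 is 3%.
Origin Orador qualifies under the Tyroria–Orador agreement and 87.79 is covered: preferential rate Free applies instead.
The additional-duty order on 87.79 targets Talius, not Orador; it does not apply.
Duty = $49,582.50 × 0% = $0.00.
Total = $33,018.59 + $0.00 = $33,018.59.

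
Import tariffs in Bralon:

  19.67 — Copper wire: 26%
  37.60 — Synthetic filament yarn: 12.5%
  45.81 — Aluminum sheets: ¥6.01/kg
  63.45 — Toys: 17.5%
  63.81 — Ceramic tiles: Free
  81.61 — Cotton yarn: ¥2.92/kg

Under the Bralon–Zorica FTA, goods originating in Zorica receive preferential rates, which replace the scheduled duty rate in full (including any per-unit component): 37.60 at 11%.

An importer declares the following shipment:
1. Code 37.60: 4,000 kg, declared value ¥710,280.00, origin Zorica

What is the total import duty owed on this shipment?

¥78,130.80

Line 1 (37.60, Zorica, 4,000 kg, ¥710,280.00):
Base rate for 37.60 is 12.5%.
Origin Zorica qualifies under the Bralon–Zorica agreement and 37.60 is covered: preferential rate 11% applies instead.
Duty = ¥710,280.00 × 11% = ¥78,130.80.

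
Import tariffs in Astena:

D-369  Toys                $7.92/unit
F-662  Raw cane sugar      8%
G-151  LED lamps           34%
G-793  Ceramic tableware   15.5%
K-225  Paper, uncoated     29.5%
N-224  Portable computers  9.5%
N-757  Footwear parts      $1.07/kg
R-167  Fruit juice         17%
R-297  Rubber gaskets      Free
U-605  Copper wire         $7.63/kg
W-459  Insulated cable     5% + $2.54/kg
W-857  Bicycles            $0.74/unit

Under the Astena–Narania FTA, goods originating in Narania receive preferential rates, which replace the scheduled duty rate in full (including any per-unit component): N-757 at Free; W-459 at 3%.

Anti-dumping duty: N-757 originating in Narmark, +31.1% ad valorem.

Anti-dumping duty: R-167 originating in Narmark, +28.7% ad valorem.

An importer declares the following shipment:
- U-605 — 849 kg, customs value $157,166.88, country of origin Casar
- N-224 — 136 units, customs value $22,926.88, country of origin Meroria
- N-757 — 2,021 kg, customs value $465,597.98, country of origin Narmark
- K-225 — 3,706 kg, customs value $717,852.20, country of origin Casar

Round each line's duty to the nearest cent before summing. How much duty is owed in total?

$367,385.76

Line 1 (U-605, Casar, 849 kg, $157,166.88):
Base rate for U-605 is $7.63/kg.
Duty = 849 × $7.63 = $6,477.87.
Line 2 (N-224, Meroria, 136 units, $22,926.88):
Base rate for N-224 is 9.5%.
Duty = $22,926.88 × 9.5% = $2,178.05.
Line 3 (N-757, Narmark, 2,021 kg, $465,597.98):
Base rate for N-757 is $1.07/kg.
N-757 has an FTA preferential rate, but origin Narmark is not Narania; base rate stands.
Additional duty on N-757 from Narmark: +31.1% ad valorem. Applied ad valorem rate = 31.1%.
Duty = $465,597.98 × 31.1% + 2,021 × $1.07 = $146,963.44.
Line 4 (K-225, Casar, 3,706 kg, $717,852.20):
Base rate for K-225 is 29.5%.
Duty = $717,852.20 × 29.5% = $211,766.40.
Total = $6,477.87 + $2,178.05 + $146,963.44 + $211,766.40 = $367,385.76.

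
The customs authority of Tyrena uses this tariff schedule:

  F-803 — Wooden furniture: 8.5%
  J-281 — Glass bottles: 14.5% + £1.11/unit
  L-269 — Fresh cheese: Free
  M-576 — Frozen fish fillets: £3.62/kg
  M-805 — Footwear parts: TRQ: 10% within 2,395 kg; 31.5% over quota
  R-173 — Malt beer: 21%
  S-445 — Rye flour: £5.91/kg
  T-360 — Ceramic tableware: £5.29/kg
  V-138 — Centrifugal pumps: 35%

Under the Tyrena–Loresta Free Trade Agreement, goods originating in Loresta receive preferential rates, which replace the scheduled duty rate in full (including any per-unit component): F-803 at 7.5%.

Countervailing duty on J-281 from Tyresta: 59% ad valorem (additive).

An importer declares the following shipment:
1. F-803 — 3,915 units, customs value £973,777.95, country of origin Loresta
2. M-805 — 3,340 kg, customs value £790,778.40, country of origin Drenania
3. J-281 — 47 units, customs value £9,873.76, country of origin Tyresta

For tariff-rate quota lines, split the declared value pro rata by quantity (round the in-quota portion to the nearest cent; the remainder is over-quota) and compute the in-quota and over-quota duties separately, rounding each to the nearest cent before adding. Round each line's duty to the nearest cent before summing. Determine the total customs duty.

Line 1 (F-803, Loresta, 3,915 units, £973,777.95):
Base rate for F-803 is 8.5%.
Origin Loresta qualifies under the Tyrena–Loresta agreement and F-803 is covered: preferential rate 7.5% applies instead.
Duty = £973,777.95 × 7.5% = £73,033.35.
Line 2 (M-805, Drenania, 3,340 kg, £790,778.40):
Code M-805 is under a tariff-rate quota (threshold 2,395 kg). In-quota: 2,395 kg at 10%; over-quota: 945 kg at 31.5%.
Pro-rata value split: in-quota = £790,778.40 × 2,395/3,340 = £567,040.20; over-quota = £790,778.40 − £567,040.20 = £223,738.20.
In-quota duty = £567,040.20 × 10% = £56,704.02. Over-quota duty = £223,738.20 × 31.5% = £70,477.53.
Line duty = £56,704.02 + £70,477.53 = £127,181.55.
Line 3 (J-281, Tyresta, 47 units, £9,873.76):
Base rate for J-281 is 14.5% + £1.11/unit.
Additional duty on J-281 from Tyresta: +59%. Applied ad valorem rate: 14.5% + 59% = 73.5%.
Duty = £9,873.76 × 73.5% + 47 × £1.11 = £7,309.38.
Total = £73,033.35 + £127,181.55 + £7,309.38 = £207,524.28.

£207,524.28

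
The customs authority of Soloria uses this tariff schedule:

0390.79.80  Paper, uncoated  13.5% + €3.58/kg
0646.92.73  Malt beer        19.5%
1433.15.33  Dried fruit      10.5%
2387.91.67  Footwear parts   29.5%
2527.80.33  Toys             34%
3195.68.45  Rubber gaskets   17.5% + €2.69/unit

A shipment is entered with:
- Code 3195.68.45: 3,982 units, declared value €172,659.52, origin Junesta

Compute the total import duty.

€40,927.00

Line 1 (3195.68.45, Junesta, 3,982 units, €172,659.52):
Base rate for 3195.68.45 is 17.5% + €2.69/unit.
Duty = €172,659.52 × 17.5% + 3,982 × €2.69 = €40,927.00.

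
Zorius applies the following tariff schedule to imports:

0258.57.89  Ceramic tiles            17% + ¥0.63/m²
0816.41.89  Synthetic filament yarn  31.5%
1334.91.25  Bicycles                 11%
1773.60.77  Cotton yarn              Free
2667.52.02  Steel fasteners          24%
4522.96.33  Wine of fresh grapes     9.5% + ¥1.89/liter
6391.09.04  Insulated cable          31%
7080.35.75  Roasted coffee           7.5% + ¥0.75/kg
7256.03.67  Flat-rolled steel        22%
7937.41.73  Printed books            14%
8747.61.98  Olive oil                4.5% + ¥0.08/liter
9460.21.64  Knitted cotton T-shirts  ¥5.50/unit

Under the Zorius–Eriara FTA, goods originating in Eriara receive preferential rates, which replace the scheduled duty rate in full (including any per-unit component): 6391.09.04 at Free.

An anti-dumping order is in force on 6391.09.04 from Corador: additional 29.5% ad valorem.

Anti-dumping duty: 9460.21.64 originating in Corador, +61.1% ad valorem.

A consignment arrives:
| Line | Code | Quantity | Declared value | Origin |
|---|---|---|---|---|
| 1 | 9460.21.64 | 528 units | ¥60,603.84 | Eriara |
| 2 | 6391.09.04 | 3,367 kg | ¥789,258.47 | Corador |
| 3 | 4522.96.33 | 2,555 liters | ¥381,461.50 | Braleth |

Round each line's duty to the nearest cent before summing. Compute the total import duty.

¥521,473.16

Line 1 (9460.21.64, Eriara, 528 units, ¥60,603.84):
Base rate for 9460.21.64 is ¥5.50/unit.
Origin Eriara is the FTA partner but 9460.21.64 is not on the preference list; base rate stands.
The additional-duty order on 9460.21.64 targets Corador, not Eriara; it does not apply.
Duty = 528 × ¥5.50 = ¥2,904.00.
Line 2 (6391.09.04, Corador, 3,367 kg, ¥789,258.47):
Base rate for 6391.09.04 is 31%.
6391.09.04 has an FTA preferential rate, but origin Corador is not Eriara; base rate stands.
Additional duty on 6391.09.04 from Corador: +29.5%. Applied ad valorem rate: 31% + 29.5% = 60.5%.
Duty = ¥789,258.47 × 60.5% = ¥477,501.37.
Line 3 (4522.96.33, Braleth, 2,555 liters, ¥381,461.50):
Base rate for 4522.96.33 is 9.5% + ¥1.89/liter.
Duty = ¥381,461.50 × 9.5% + 2,555 × ¥1.89 = ¥41,067.79.
Total = ¥2,904.00 + ¥477,501.37 + ¥41,067.79 = ¥521,473.16.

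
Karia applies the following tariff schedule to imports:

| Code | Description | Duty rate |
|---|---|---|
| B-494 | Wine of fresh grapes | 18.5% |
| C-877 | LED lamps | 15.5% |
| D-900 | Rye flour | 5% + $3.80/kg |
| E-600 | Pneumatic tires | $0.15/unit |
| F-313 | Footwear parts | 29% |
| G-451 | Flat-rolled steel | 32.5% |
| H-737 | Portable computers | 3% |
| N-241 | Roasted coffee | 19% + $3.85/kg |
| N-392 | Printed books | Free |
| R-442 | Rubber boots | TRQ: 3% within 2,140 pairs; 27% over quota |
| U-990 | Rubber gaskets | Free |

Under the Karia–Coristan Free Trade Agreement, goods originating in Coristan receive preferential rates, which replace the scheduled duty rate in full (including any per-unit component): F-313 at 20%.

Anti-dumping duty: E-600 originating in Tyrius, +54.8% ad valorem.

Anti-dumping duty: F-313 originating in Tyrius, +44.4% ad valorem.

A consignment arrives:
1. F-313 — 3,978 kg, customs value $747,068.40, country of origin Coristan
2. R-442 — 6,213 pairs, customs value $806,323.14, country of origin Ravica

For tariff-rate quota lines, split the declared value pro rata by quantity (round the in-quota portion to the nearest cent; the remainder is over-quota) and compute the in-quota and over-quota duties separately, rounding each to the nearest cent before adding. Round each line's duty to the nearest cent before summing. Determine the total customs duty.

Line 1 (F-313, Coristan, 3,978 kg, $747,068.40):
Base rate for F-313 is 29%.
Origin Coristan qualifies under the Karia–Coristan agreement and F-313 is covered: preferential rate 20% applies instead.
The additional-duty order on F-313 targets Tyrius, not Coristan; it does not apply.
Duty = $747,068.40 × 20% = $149,413.68.
Line 2 (R-442, Ravica, 6,213 pairs, $806,323.14):
Code R-442 is under a tariff-rate quota (threshold 2,140 pairs). In-quota: 2,140 pairs at 3%; over-quota: 4,073 pairs at 27%.
Pro-rata value split: in-quota = $806,323.14 × 2,140/6,213 = $277,729.20; over-quota = $806,323.14 − $277,729.20 = $528,593.94.
In-quota duty = $277,729.20 × 3% = $8,331.88. Over-quota duty = $528,593.94 × 27% = $142,720.36.
Line duty = $8,331.88 + $142,720.36 = $151,052.24.
Total = $149,413.68 + $151,052.24 = $300,465.92.

$300,465.92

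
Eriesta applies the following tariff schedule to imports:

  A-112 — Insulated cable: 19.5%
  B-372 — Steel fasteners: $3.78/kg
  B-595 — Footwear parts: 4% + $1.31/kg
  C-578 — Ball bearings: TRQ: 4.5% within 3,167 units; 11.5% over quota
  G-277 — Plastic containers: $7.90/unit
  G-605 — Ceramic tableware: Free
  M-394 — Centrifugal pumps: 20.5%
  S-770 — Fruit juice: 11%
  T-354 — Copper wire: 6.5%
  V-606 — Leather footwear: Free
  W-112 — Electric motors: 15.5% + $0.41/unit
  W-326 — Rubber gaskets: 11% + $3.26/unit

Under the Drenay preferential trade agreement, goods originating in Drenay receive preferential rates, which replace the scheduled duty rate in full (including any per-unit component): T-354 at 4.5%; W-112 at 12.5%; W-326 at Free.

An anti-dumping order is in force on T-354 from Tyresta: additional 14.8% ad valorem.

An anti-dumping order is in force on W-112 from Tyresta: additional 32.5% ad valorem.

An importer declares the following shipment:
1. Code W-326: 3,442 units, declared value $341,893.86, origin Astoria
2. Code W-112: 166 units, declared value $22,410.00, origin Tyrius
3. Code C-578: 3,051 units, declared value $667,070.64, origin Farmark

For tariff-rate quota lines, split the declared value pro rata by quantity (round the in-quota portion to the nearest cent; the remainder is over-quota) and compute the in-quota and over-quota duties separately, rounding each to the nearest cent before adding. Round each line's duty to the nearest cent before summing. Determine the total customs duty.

$82,389.03

Line 1 (W-326, Astoria, 3,442 units, $341,893.86):
Base rate for W-326 is 11% + $3.26/unit.
W-326 has an FTA preferential rate, but origin Astoria is not Drenay; base rate stands.
Duty = $341,893.86 × 11% + 3,442 × $3.26 = $48,829.24.
Line 2 (W-112, Tyrius, 166 units, $22,410.00):
Base rate for W-112 is 15.5% + $0.41/unit.
W-112 has an FTA preferential rate, but origin Tyrius is not Drenay; base rate stands.
The additional-duty order on W-112 targets Tyresta, not Tyrius; it does not apply.
Duty = $22,410.00 × 15.5% + 166 × $0.41 = $3,541.61.
Line 3 (C-578, Farmark, 3,051 units, $667,070.64):
Code C-578 is under a tariff-rate quota (threshold 3,167 units). Quantity 3,051 units is within the quota, so the in-quota rate 4.5% applies to the full value.
Duty = $667,070.64 × 4.5% = $30,018.18.
Total = $48,829.24 + $3,541.61 + $30,018.18 = $82,389.03.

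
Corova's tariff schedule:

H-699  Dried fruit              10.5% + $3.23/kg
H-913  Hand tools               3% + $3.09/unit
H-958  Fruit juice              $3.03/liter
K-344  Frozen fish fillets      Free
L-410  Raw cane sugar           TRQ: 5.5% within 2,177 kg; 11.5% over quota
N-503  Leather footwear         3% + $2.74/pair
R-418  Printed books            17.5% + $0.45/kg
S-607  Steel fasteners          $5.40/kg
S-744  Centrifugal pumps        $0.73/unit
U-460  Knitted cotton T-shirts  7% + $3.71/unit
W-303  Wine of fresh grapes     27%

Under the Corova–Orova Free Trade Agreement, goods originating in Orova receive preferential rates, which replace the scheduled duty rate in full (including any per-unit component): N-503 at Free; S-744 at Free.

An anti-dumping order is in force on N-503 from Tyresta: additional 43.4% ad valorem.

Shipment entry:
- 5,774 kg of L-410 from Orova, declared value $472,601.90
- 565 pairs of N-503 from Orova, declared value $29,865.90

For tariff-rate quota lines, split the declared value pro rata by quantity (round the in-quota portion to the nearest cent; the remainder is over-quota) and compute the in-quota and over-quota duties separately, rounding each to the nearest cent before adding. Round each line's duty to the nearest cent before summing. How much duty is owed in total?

Line 1 (L-410, Orova, 5,774 kg, $472,601.90):
Code L-410 is under a tariff-rate quota (threshold 2,177 kg). In-quota: 2,177 kg at 5.5%; over-quota: 3,597 kg at 11.5%.
Pro-rata value split: in-quota = $472,601.90 × 2,177/5,774 = $178,187.45; over-quota = $472,601.90 − $178,187.45 = $294,414.45.
In-quota duty = $178,187.45 × 5.5% = $9,800.31. Over-quota duty = $294,414.45 × 11.5% = $33,857.66.
Line duty = $9,800.31 + $33,857.66 = $43,657.97.
Line 2 (N-503, Orova, 565 pairs, $29,865.90):
Base rate for N-503 is 3% + $2.74/pair.
Origin Orova qualifies under the Corova–Orova agreement and N-503 is covered: preferential rate Free applies instead.
The additional-duty order on N-503 targets Tyresta, not Orova; it does not apply.
Duty = $29,865.90 × 0% = $0.00.
Total = $43,657.97 + $0.00 = $43,657.97.

$43,657.97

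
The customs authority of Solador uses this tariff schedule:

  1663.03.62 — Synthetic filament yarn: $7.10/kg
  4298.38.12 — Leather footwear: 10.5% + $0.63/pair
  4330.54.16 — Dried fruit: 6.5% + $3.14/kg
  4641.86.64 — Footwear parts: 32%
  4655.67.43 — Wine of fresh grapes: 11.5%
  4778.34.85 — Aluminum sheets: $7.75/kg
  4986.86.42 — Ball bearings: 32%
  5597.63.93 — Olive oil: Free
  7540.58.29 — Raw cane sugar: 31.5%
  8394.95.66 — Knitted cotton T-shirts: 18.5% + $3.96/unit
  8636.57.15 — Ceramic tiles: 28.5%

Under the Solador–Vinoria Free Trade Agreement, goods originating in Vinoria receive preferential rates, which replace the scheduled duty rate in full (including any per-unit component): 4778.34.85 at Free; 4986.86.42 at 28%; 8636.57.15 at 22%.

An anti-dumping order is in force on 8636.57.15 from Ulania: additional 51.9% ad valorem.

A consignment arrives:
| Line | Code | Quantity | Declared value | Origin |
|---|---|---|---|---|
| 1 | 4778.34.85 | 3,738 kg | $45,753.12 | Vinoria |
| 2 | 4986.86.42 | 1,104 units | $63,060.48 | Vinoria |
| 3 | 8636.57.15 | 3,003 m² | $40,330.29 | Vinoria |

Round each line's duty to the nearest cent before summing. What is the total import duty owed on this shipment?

$26,529.59

Line 1 (4778.34.85, Vinoria, 3,738 kg, $45,753.12):
Base rate for 4778.34.85 is $7.75/kg.
Origin Vinoria qualifies under the Solador–Vinoria agreement and 4778.34.85 is covered: preferential rate Free applies instead.
Duty = $45,753.12 × 0% = $0.00.
Line 2 (4986.86.42, Vinoria, 1,104 units, $63,060.48):
Base rate for 4986.86.42 is 32%.
Origin Vinoria qualifies under the Solador–Vinoria agreement and 4986.86.42 is covered: preferential rate 28% applies instead.
Duty = $63,060.48 × 28% = $17,656.93.
Line 3 (8636.57.15, Vinoria, 3,003 m², $40,330.29):
Base rate for 8636.57.15 is 28.5%.
Origin Vinoria qualifies under the Solador–Vinoria agreement and 8636.57.15 is covered: preferential rate 22% applies instead.
The additional-duty order on 8636.57.15 targets Ulania, not Vinoria; it does not apply.
Duty = $40,330.29 × 22% = $8,872.66.
Total = $0.00 + $17,656.93 + $8,872.66 = $26,529.59.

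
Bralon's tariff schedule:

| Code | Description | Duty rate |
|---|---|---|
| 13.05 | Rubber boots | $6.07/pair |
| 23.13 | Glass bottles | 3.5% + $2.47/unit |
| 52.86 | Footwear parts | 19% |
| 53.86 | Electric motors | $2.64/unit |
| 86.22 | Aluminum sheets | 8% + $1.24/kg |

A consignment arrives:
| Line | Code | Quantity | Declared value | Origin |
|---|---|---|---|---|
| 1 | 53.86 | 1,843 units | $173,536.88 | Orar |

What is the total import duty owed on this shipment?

Line 1 (53.86, Orar, 1,843 units, $173,536.88):
Base rate for 53.86 is $2.64/unit.
Duty = 1,843 × $2.64 = $4,865.52.

$4,865.52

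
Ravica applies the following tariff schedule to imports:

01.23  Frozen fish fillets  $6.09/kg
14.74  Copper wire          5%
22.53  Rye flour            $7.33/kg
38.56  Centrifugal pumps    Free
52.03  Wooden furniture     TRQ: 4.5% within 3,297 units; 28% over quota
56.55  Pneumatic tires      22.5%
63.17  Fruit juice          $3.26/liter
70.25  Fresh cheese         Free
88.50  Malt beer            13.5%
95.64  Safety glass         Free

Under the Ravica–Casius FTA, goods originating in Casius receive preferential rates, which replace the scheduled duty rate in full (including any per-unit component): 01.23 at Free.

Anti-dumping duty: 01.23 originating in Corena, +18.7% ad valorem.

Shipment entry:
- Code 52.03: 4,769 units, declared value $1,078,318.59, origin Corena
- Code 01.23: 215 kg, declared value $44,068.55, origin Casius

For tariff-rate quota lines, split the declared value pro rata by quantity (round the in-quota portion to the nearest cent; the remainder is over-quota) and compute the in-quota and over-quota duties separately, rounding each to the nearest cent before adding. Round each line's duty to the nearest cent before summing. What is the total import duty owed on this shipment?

Line 1 (52.03, Corena, 4,769 units, $1,078,318.59):
Code 52.03 is under a tariff-rate quota (threshold 3,297 units). In-quota: 3,297 units at 4.5%; over-quota: 1,472 units at 28%.
Pro-rata value split: in-quota = $1,078,318.59 × 3,297/4,769 = $745,484.67; over-quota = $1,078,318.59 − $745,484.67 = $332,833.92.
In-quota duty = $745,484.67 × 4.5% = $33,546.81. Over-quota duty = $332,833.92 × 28% = $93,193.50.
Line duty = $33,546.81 + $93,193.50 = $126,740.31.
Line 2 (01.23, Casius, 215 kg, $44,068.55):
Base rate for 01.23 is $6.09/kg.
Origin Casius qualifies under the Ravica–Casius agreement and 01.23 is covered: preferential rate Free applies instead.
The additional-duty order on 01.23 targets Corena, not Casius; it does not apply.
Duty = $44,068.55 × 0% = $0.00.
Total = $126,740.31 + $0.00 = $126,740.31.

$126,740.31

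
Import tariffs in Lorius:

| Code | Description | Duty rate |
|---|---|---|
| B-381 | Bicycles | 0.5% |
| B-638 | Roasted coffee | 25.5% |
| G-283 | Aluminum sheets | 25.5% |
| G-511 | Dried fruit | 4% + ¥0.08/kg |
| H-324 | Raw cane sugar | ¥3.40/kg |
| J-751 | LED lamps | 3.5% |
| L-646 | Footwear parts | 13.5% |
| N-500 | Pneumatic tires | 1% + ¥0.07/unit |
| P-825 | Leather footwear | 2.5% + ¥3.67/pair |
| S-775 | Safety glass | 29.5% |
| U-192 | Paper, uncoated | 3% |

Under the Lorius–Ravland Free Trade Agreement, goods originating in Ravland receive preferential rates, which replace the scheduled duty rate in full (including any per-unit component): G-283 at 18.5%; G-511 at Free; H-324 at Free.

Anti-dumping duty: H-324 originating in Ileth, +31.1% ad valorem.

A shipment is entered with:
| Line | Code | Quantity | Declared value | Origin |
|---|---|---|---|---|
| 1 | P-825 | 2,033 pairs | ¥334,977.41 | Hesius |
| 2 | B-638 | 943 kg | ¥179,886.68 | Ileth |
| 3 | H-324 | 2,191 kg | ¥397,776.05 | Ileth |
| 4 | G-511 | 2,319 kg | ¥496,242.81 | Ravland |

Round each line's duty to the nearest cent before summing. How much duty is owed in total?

¥192,864.40

Line 1 (P-825, Hesius, 2,033 pairs, ¥334,977.41):
Base rate for P-825 is 2.5% + ¥3.67/pair.
Duty = ¥334,977.41 × 2.5% + 2,033 × ¥3.67 = ¥15,835.55.
Line 2 (B-638, Ileth, 943 kg, ¥179,886.68):
Base rate for B-638 is 25.5%.
Duty = ¥179,886.68 × 25.5% = ¥45,871.10.
Line 3 (H-324, Ileth, 2,191 kg, ¥397,776.05):
Base rate for H-324 is ¥3.40/kg.
H-324 has an FTA preferential rate, but origin Ileth is not Ravland; base rate stands.
Additional duty on H-324 from Ileth: +31.1% ad valorem. Applied ad valorem rate = 31.1%.
Duty = ¥397,776.05 × 31.1% + 2,191 × ¥3.40 = ¥131,157.75.
Line 4 (G-511, Ravland, 2,319 kg, ¥496,242.81):
Base rate for G-511 is 4% + ¥0.08/kg.
Origin Ravland qualifies under the Lorius–Ravland agreement and G-511 is covered: preferential rate Free applies instead.
Duty = ¥496,242.81 × 0% = ¥0.00.
Total = ¥15,835.55 + ¥45,871.10 + ¥131,157.75 + ¥0.00 = ¥192,864.40.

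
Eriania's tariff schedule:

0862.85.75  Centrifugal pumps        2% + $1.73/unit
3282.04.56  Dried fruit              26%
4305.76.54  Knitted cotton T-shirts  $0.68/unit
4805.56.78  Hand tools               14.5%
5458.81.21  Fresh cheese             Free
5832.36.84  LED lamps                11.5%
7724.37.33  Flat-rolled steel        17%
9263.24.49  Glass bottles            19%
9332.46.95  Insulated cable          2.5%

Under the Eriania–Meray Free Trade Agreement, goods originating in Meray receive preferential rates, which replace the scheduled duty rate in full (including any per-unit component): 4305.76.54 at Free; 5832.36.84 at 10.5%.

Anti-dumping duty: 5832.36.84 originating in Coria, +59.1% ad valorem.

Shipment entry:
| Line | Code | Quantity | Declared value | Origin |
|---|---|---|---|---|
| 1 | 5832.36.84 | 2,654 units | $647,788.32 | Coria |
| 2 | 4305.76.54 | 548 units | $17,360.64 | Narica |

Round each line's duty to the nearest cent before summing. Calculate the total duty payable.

Line 1 (5832.36.84, Coria, 2,654 units, $647,788.32):
Base rate for 5832.36.84 is 11.5%.
5832.36.84 has an FTA preferential rate, but origin Coria is not Meray; base rate stands.
Additional duty on 5832.36.84 from Coria: +59.1%. Applied ad valorem rate: 11.5% + 59.1% = 70.6%.
Duty = $647,788.32 × 70.6% = $457,338.55.
Line 2 (4305.76.54, Narica, 548 units, $17,360.64):
Base rate for 4305.76.54 is $0.68/unit.
4305.76.54 has an FTA preferential rate, but origin Narica is not Meray; base rate stands.
Duty = 548 × $0.68 = $372.64.
Total = $457,338.55 + $372.64 = $457,711.19.

$457,711.19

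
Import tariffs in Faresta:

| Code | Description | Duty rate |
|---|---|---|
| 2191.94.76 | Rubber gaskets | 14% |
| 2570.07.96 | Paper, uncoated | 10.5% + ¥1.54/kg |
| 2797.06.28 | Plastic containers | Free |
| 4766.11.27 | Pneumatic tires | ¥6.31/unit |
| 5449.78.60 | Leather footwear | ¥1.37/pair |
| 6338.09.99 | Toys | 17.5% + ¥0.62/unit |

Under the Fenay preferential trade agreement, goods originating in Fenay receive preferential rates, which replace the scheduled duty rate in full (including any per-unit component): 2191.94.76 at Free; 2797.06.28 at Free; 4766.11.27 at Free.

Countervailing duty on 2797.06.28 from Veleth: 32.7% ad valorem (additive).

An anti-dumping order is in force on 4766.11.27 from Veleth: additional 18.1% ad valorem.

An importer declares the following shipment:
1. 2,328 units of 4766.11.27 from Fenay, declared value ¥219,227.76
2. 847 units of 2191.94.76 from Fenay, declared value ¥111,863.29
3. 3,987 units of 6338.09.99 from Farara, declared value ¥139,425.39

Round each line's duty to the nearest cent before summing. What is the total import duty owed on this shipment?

¥26,871.38

Line 1 (4766.11.27, Fenay, 2,328 units, ¥219,227.76):
Base rate for 4766.11.27 is ¥6.31/unit.
Origin Fenay qualifies under the Faresta–Fenay agreement and 4766.11.27 is covered: preferential rate Free applies instead.
The additional-duty order on 4766.11.27 targets Veleth, not Fenay; it does not apply.
Duty = ¥219,227.76 × 0% = ¥0.00.
Line 2 (2191.94.76, Fenay, 847 units, ¥111,863.29):
Base rate for 2191.94.76 is 14%.
Origin Fenay qualifies under the Faresta–Fenay agreement and 2191.94.76 is covered: preferential rate Free applies instead.
Duty = ¥111,863.29 × 0% = ¥0.00.
Line 3 (6338.09.99, Farara, 3,987 units, ¥139,425.39):
Base rate for 6338.09.99 is 17.5% + ¥0.62/unit.
Duty = ¥139,425.39 × 17.5% + 3,987 × ¥0.62 = ¥26,871.38.
Total = ¥0.00 + ¥0.00 + ¥26,871.38 = ¥26,871.38.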